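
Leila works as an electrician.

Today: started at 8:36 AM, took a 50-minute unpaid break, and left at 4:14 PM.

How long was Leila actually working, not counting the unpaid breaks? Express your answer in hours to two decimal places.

Today: 8:36 AM–4:14 PM = 7 h 38 min; less 50 min break → 6 h 48 min

6.80 hours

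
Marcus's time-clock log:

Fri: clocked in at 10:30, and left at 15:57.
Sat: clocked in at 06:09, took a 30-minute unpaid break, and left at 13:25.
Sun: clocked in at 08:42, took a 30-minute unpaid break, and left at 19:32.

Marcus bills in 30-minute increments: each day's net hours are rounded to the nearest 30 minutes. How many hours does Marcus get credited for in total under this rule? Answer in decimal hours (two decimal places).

Fri: 10:30–15:57 = 5 h 27 min → rounds to 5 h 30 min
Sat: 06:09–13:25 = 7 h 16 min − 30 min = 6 h 46 min → rounds to 7 h 0 min
Sun: 08:42–19:32 = 10 h 50 min − 30 min = 10 h 20 min → rounds to 10 h 30 min
Total credited: 23 h 0 min.

23.00 hours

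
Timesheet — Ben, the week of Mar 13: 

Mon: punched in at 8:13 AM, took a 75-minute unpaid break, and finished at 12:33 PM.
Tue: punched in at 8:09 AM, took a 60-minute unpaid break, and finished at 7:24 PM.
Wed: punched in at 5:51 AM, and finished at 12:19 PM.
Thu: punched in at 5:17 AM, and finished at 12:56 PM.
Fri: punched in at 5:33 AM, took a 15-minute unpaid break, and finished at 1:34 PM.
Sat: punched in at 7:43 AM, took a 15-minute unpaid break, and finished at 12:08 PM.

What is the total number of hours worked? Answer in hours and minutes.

Mon: 8:13 AM–12:33 PM = 4 h 20 min; less 75 min break → 3 h 5 min
Tue: 8:09 AM–7:24 PM = 11 h 15 min; less 60 min break → 10 h 15 min
Wed: 5:51 AM–12:19 PM = 6 h 28 min
Thu: 5:17 AM–12:56 PM = 7 h 39 min
Fri: 5:33 AM–1:34 PM = 8 h 1 min; less 15 min break → 7 h 46 min
Sat: 7:43 AM–12:08 PM = 4 h 25 min; less 15 min break → 4 h 10 min
Total: 3 h 5 min + 10 h 15 min + 6 h 28 min + 7 h 39 min + 7 h 46 min + 4 h 10 min = 39 h 23 min.

39 h 23 min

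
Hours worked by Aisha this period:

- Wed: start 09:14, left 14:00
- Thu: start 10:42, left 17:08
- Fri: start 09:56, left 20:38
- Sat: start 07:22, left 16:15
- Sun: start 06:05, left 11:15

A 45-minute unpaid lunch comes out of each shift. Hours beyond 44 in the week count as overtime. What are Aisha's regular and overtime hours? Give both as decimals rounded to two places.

Regular 32.20 hours, overtime 0.00 hours

Wed: 09:14–14:00 = 4 h 46 min; less 45 min break → 4 h 1 min
Thu: 10:42–17:08 = 6 h 26 min; less 45 min break → 5 h 41 min
Fri: 09:56–20:38 = 10 h 42 min; less 45 min break → 9 h 57 min
Sat: 07:22–16:15 = 8 h 53 min; less 45 min break → 8 h 8 min
Sun: 06:05–11:15 = 5 h 10 min; less 45 min break → 4 h 25 min
Total worked: 32 h 12 min = 32.20 h.
Threshold 44 h → overtime 0 h 0 min, regular 32 h 12 min.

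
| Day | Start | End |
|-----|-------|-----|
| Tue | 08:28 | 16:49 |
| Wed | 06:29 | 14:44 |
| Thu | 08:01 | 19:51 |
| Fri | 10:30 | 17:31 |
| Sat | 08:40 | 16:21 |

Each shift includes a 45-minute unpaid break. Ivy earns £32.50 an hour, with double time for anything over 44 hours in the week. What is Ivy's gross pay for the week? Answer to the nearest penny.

£1279.96

Tue: 08:28–16:49 = 8 h 21 min; less 45 min break → 7 h 36 min
Wed: 06:29–14:44 = 8 h 15 min; less 45 min break → 7 h 30 min
Thu: 08:01–19:51 = 11 h 50 min; less 45 min break → 11 h 5 min
Fri: 10:30–17:31 = 7 h 1 min; less 45 min break → 6 h 16 min
Sat: 08:40–16:21 = 7 h 41 min; less 45 min break → 6 h 56 min
Total worked: 39 h 23 min = 2363 min.
Regular 39 h 23 min = 2363 min at £32.50/h; overtime 0 h 0 min = 0 min at £65.00/h.
Pay = (2363 × £32.50 + 0 × £65.00) ÷ 60 = £1279.96.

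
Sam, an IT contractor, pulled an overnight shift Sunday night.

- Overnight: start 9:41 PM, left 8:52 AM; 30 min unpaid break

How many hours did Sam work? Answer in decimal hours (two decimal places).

10.68 hours

Overnight: 9:41 PM → midnight = 2 h 19 min; midnight → 8:52 AM = 8 h 52 min; span 11 h 11 min; less 30 min break → 10 h 41 min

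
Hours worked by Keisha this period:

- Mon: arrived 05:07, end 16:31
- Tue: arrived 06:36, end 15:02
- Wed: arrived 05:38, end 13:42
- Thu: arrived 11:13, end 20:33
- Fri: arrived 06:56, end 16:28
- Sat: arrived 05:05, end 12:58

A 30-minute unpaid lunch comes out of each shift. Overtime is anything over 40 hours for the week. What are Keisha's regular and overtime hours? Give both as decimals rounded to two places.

Regular 40.00 hours, overtime 11.65 hours

Mon: 05:07–16:31 = 11 h 24 min; less 30 min break → 10 h 54 min
Tue: 06:36–15:02 = 8 h 26 min; less 30 min break → 7 h 56 min
Wed: 05:38–13:42 = 8 h 4 min; less 30 min break → 7 h 34 min
Thu: 11:13–20:33 = 9 h 20 min; less 30 min break → 8 h 50 min
Fri: 06:56–16:28 = 9 h 32 min; less 30 min break → 9 h 2 min
Sat: 05:05–12:58 = 7 h 53 min; less 30 min break → 7 h 23 min
Total worked: 51 h 39 min = 51.65 h.
Threshold 40 h → overtime 11 h 39 min, regular 40 h 0 min.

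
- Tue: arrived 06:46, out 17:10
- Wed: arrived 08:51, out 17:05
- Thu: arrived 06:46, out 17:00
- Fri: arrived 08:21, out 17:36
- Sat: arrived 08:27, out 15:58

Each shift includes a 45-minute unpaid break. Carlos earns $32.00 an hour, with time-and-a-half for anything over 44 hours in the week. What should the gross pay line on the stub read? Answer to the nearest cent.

Tue: 06:46–17:10 = 10 h 24 min; less 45 min break → 9 h 39 min
Wed: 08:51–17:05 = 8 h 14 min; less 45 min break → 7 h 29 min
Thu: 06:46–17:00 = 10 h 14 min; less 45 min break → 9 h 29 min
Fri: 08:21–17:36 = 9 h 15 min; less 45 min break → 8 h 30 min
Sat: 08:27–15:58 = 7 h 31 min; less 45 min break → 6 h 46 min
Total worked: 41 h 53 min = 2513 min.
Regular 41 h 53 min = 2513 min at $32.00/h; overtime 0 h 0 min = 0 min at $48.00/h.
Pay = (2513 × $32.00 + 0 × $48.00) ÷ 60 = $1340.27.

$1340.27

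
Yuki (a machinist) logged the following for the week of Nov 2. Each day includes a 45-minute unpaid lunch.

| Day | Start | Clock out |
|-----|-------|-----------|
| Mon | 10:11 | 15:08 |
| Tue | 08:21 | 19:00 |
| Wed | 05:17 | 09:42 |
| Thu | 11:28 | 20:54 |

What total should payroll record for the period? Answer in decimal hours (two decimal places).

Mon: 10:11–15:08 = 4 h 57 min; less 45 min break → 4 h 12 min
Tue: 08:21–19:00 = 10 h 39 min; less 45 min break → 9 h 54 min
Wed: 05:17–09:42 = 4 h 25 min; less 45 min break → 3 h 40 min
Thu: 11:28–20:54 = 9 h 26 min; less 45 min break → 8 h 41 min
Total: 4 h 12 min + 9 h 54 min + 3 h 40 min + 8 h 41 min = 26 h 27 min.

26.45 hours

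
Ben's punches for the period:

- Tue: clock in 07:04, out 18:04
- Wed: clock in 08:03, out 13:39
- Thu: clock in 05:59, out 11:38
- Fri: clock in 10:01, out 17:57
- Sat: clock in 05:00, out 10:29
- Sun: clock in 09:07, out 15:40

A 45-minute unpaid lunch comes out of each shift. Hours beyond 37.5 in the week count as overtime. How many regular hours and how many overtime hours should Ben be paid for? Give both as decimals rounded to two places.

Regular 37.50 hours, overtime 0.22 hours

Tue: 07:04–18:04 = 11 h 0 min; less 45 min break → 10 h 15 min
Wed: 08:03–13:39 = 5 h 36 min; less 45 min break → 4 h 51 min
Thu: 05:59–11:38 = 5 h 39 min; less 45 min break → 4 h 54 min
Fri: 10:01–17:57 = 7 h 56 min; less 45 min break → 7 h 11 min
Sat: 05:00–10:29 = 5 h 29 min; less 45 min break → 4 h 44 min
Sun: 09:07–15:40 = 6 h 33 min; less 45 min break → 5 h 48 min
Total worked: 37 h 43 min = 37.72 h.
Threshold 37.5 h → overtime 0 h 13 min, regular 37 h 30 min.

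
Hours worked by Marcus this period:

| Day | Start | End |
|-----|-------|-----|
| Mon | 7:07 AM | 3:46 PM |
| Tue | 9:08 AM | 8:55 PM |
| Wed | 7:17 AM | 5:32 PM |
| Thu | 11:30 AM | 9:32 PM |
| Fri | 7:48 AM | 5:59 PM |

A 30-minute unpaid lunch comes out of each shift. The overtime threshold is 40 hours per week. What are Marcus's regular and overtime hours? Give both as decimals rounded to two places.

Regular 40.00 hours, overtime 8.40 hours

Mon: 7:07 AM–3:46 PM = 8 h 39 min; less 30 min break → 8 h 9 min
Tue: 9:08 AM–8:55 PM = 11 h 47 min; less 30 min break → 11 h 17 min
Wed: 7:17 AM–5:32 PM = 10 h 15 min; less 30 min break → 9 h 45 min
Thu: 11:30 AM–9:32 PM = 10 h 2 min; less 30 min break → 9 h 32 min
Fri: 7:48 AM–5:59 PM = 10 h 11 min; less 30 min break → 9 h 41 min
Total worked: 48 h 24 min = 48.40 h.
Threshold 40 h → overtime 8 h 24 min, regular 40 h 0 min.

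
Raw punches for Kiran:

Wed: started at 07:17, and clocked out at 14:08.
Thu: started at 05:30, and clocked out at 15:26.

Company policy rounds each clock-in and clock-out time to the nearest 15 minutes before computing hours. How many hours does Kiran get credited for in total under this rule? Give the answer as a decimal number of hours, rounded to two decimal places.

Wed: in 07:17→07:15, out 14:08→14:15; 7 h 0 min
Thu: in 05:30→05:30, out 15:26→15:30; 10 h 0 min
Total credited: 17 h 0 min.

17.00 hours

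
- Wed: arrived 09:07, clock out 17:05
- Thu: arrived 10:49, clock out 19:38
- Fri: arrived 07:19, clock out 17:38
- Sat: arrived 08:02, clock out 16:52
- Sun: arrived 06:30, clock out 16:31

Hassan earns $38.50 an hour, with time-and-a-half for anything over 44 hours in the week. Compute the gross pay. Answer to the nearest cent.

Wed: 09:07–17:05 = 7 h 58 min
Thu: 10:49–19:38 = 8 h 49 min
Fri: 07:19–17:38 = 10 h 19 min
Sat: 08:02–16:52 = 8 h 50 min
Sun: 06:30–16:31 = 10 h 1 min
Total worked: 45 h 57 min = 2757 min.
Regular 44 h 0 min = 2640 min at $38.50/h; overtime 1 h 57 min = 117 min at $57.75/h.
Pay = (2640 × $38.50 + 117 × $57.75) ÷ 60 = $1806.61.

$1806.61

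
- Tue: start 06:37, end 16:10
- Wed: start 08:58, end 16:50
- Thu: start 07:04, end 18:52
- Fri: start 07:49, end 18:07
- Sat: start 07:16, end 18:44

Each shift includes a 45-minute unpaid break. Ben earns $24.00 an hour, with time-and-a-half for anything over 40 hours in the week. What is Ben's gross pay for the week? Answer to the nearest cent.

Tue: 06:37–16:10 = 9 h 33 min; less 45 min break → 8 h 48 min
Wed: 08:58–16:50 = 7 h 52 min; less 45 min break → 7 h 7 min
Thu: 07:04–18:52 = 11 h 48 min; less 45 min break → 11 h 3 min
Fri: 07:49–18:07 = 10 h 18 min; less 45 min break → 9 h 33 min
Sat: 07:16–18:44 = 11 h 28 min; less 45 min break → 10 h 43 min
Total worked: 47 h 14 min = 2834 min.
Regular 40 h 0 min = 2400 min at $24.00/h; overtime 7 h 14 min = 434 min at $36.00/h.
Pay = (2400 × $24.00 + 434 × $36.00) ÷ 60 = $1220.40.

$1220.40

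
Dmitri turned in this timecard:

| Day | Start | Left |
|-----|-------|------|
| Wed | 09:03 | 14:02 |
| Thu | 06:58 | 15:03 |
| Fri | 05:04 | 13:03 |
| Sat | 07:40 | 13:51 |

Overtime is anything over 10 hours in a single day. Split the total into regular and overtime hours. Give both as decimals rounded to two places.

Regular 27.23 hours, overtime 0.00 hours

Wed: 09:03–14:02 = 4 h 59 min
Thu: 06:58–15:03 = 8 h 5 min
Fri: 05:04–13:03 = 7 h 59 min
Sat: 07:40–13:51 = 6 h 11 min
Wed reg 4 h 59 min / OT 0 h 0 min; Thu reg 8 h 5 min / OT 0 h 0 min; Fri reg 7 h 59 min / OT 0 h 0 min; Sat reg 6 h 11 min / OT 0 h 0 min.
Totals: regular 27 h 14 min, overtime 0 h 0 min.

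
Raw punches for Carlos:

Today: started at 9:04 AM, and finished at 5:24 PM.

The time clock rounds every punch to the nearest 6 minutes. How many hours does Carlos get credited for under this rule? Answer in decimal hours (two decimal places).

Today: in 9:04 AM→9:06 AM, out 5:24 PM→5:24 PM; 8 h 18 min

8.30 hours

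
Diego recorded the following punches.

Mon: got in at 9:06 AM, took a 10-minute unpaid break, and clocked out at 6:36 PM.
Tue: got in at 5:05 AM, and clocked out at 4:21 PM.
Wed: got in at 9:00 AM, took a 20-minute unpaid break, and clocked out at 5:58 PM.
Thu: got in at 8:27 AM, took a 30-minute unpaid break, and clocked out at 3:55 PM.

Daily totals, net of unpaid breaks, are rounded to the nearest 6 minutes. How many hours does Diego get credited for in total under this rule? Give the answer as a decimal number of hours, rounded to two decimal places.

36.20 hours

Mon: 9:06 AM–6:36 PM = 9 h 30 min − 10 min = 9 h 20 min → rounds to 9 h 18 min
Tue: 5:05 AM–4:21 PM = 11 h 16 min → rounds to 11 h 18 min
Wed: 9:00 AM–5:58 PM = 8 h 58 min − 20 min = 8 h 38 min → rounds to 8 h 36 min
Thu: 8:27 AM–3:55 PM = 7 h 28 min − 30 min = 6 h 58 min → rounds to 7 h 0 min
Total credited: 36 h 12 min.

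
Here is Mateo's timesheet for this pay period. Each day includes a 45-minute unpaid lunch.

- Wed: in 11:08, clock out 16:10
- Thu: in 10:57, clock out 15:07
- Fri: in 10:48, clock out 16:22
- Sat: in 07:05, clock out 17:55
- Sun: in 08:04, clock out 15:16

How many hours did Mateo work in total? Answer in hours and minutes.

Wed: 11:08–16:10 = 5 h 2 min; less 45 min break → 4 h 17 min
Thu: 10:57–15:07 = 4 h 10 min; less 45 min break → 3 h 25 min
Fri: 10:48–16:22 = 5 h 34 min; less 45 min break → 4 h 49 min
Sat: 07:05–17:55 = 10 h 50 min; less 45 min break → 10 h 5 min
Sun: 08:04–15:16 = 7 h 12 min; less 45 min break → 6 h 27 min
Total: 4 h 17 min + 3 h 25 min + 4 h 49 min + 10 h 5 min + 6 h 27 min = 29 h 3 min.

29 h 3 min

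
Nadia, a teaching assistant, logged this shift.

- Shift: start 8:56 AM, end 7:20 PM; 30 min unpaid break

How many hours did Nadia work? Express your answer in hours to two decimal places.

Shift: 8:56 AM–7:20 PM = 10 h 24 min; less 30 min break → 9 h 54 min

9.90 hours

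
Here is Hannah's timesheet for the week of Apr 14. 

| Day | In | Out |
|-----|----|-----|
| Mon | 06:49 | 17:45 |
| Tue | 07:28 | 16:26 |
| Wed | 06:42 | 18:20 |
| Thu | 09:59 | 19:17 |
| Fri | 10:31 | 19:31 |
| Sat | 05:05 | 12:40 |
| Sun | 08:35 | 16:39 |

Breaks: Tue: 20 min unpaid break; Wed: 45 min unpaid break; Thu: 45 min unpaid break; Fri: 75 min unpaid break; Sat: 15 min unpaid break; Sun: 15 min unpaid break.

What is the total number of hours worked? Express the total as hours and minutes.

Mon: 06:49–17:45 = 10 h 56 min
Tue: 07:28–16:26 = 8 h 58 min; less 20 min break → 8 h 38 min
Wed: 06:42–18:20 = 11 h 38 min; less 45 min break → 10 h 53 min
Thu: 09:59–19:17 = 9 h 18 min; less 45 min break → 8 h 33 min
Fri: 10:31–19:31 = 9 h 0 min; less 75 min break → 7 h 45 min
Sat: 05:05–12:40 = 7 h 35 min; less 15 min break → 7 h 20 min
Sun: 08:35–16:39 = 8 h 4 min; less 15 min break → 7 h 49 min
Total: 10 h 56 min + 8 h 38 min + 10 h 53 min + 8 h 33 min + 7 h 45 min + 7 h 20 min + 7 h 49 min = 61 h 54 min.

61 h 54 min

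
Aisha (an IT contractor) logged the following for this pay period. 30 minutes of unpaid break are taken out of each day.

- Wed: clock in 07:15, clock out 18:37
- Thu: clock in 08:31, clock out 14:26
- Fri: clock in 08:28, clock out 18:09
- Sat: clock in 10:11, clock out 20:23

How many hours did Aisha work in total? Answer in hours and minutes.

Wed: 07:15–18:37 = 11 h 22 min; less 30 min break → 10 h 52 min
Thu: 08:31–14:26 = 5 h 55 min; less 30 min break → 5 h 25 min
Fri: 08:28–18:09 = 9 h 41 min; less 30 min break → 9 h 11 min
Sat: 10:11–20:23 = 10 h 12 min; less 30 min break → 9 h 42 min
Total: 10 h 52 min + 5 h 25 min + 9 h 11 min + 9 h 42 min = 35 h 10 min.

35 h 10 min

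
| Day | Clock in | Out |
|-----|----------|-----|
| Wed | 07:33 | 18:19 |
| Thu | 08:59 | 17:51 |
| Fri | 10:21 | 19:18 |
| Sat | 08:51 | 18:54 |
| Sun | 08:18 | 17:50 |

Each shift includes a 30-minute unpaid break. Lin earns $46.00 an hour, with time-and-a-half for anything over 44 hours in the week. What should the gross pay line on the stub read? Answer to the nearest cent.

$2139.00

Wed: 07:33–18:19 = 10 h 46 min; less 30 min break → 10 h 16 min
Thu: 08:59–17:51 = 8 h 52 min; less 30 min break → 8 h 22 min
Fri: 10:21–19:18 = 8 h 57 min; less 30 min break → 8 h 27 min
Sat: 08:51–18:54 = 10 h 3 min; less 30 min break → 9 h 33 min
Sun: 08:18–17:50 = 9 h 32 min; less 30 min break → 9 h 2 min
Total worked: 45 h 40 min = 2740 min.
Regular 44 h 0 min = 2640 min at $46.00/h; overtime 1 h 40 min = 100 min at $69.00/h.
Pay = (2640 × $46.00 + 100 × $69.00) ÷ 60 = $2139.00.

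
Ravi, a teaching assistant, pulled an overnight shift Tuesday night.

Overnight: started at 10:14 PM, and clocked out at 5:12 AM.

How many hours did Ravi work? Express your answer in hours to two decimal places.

6.97 hours

Overnight: 10:14 PM → midnight = 1 h 46 min; midnight → 5:12 AM = 5 h 12 min; span 6 h 58 min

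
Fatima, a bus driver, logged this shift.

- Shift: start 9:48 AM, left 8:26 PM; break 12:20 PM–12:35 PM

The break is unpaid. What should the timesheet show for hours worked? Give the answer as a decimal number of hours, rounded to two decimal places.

Shift: 9:48 AM–8:26 PM = 10 h 38 min; less 15 min break → 10 h 23 min

10.38 hours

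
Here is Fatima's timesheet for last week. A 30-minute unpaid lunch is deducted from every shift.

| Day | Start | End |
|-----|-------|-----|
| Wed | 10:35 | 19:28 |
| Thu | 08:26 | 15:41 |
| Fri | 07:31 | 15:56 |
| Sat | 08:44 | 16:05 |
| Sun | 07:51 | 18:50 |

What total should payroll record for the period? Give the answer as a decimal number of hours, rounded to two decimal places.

Wed: 10:35–19:28 = 8 h 53 min; less 30 min break → 8 h 23 min
Thu: 08:26–15:41 = 7 h 15 min; less 30 min break → 6 h 45 min
Fri: 07:31–15:56 = 8 h 25 min; less 30 min break → 7 h 55 min
Sat: 08:44–16:05 = 7 h 21 min; less 30 min break → 6 h 51 min
Sun: 07:51–18:50 = 10 h 59 min; less 30 min break → 10 h 29 min
Total: 8 h 23 min + 6 h 45 min + 7 h 55 min + 6 h 51 min + 10 h 29 min = 40 h 23 min.

40.38 hours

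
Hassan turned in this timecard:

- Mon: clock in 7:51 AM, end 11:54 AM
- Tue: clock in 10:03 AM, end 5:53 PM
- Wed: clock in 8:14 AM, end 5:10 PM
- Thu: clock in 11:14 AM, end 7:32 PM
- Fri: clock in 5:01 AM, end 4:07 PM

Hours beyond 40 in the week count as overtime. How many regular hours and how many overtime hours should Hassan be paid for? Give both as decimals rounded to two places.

Mon: 7:51 AM–11:54 AM = 4 h 3 min
Tue: 10:03 AM–5:53 PM = 7 h 50 min
Wed: 8:14 AM–5:10 PM = 8 h 56 min
Thu: 11:14 AM–7:32 PM = 8 h 18 min
Fri: 5:01 AM–4:07 PM = 11 h 6 min
Total worked: 40 h 13 min = 40.22 h.
Threshold 40 h → overtime 0 h 13 min, regular 40 h 0 min.

Regular 40.00 hours, overtime 0.22 hours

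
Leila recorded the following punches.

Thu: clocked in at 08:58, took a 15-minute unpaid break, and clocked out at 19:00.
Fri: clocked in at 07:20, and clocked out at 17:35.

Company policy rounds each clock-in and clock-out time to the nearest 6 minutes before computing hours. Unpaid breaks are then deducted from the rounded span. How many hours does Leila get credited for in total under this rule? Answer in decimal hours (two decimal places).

Thu: in 08:58→09:00, out 19:00→19:00; 10 h 0 min − 15 min = 9 h 45 min
Fri: in 07:20→07:18, out 17:35→17:36; 10 h 18 min
Total credited: 20 h 3 min.

20.05 hours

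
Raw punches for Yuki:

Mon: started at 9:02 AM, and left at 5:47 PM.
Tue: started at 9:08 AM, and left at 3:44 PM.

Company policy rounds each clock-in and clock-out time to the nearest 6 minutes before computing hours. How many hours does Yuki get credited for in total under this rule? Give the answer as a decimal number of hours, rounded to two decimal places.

Mon: in 9:02 AM→9:00 AM, out 5:47 PM→5:48 PM; 8 h 48 min
Tue: in 9:08 AM→9:06 AM, out 3:44 PM→3:42 PM; 6 h 36 min
Total credited: 15 h 24 min.

15.40 hours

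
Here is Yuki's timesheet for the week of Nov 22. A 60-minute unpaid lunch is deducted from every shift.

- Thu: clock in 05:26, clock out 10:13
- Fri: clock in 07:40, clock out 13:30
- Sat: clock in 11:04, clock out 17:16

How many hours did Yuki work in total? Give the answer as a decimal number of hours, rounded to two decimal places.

13.82 hours

Thu: 05:26–10:13 = 4 h 47 min; less 60 min break → 3 h 47 min
Fri: 07:40–13:30 = 5 h 50 min; less 60 min break → 4 h 50 min
Sat: 11:04–17:16 = 6 h 12 min; less 60 min break → 5 h 12 min
Total: 3 h 47 min + 4 h 50 min + 5 h 12 min = 13 h 49 min.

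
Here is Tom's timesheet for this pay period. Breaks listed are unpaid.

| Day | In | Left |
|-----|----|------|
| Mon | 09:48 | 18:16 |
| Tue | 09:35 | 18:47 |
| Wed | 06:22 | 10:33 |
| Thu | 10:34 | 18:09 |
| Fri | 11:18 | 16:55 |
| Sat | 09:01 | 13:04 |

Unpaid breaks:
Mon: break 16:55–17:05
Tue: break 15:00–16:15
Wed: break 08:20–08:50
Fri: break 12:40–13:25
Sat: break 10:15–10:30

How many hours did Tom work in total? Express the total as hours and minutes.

36 h 11 min

Mon: 09:48–18:16 = 8 h 28 min; less 10 min break → 8 h 18 min
Tue: 09:35–18:47 = 9 h 12 min; less 75 min break → 7 h 57 min
Wed: 06:22–10:33 = 4 h 11 min; less 30 min break → 3 h 41 min
Thu: 10:34–18:09 = 7 h 35 min
Fri: 11:18–16:55 = 5 h 37 min; less 45 min break → 4 h 52 min
Sat: 09:01–13:04 = 4 h 3 min; less 15 min break → 3 h 48 min
Total: 8 h 18 min + 7 h 57 min + 3 h 41 min + 7 h 35 min + 4 h 52 min + 3 h 48 min = 36 h 11 min.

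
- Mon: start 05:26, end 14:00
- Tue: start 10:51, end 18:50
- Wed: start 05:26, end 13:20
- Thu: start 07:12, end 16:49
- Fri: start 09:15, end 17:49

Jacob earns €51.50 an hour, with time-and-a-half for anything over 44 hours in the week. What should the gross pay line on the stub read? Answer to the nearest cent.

€2195.62

Mon: 05:26–14:00 = 8 h 34 min
Tue: 10:51–18:50 = 7 h 59 min
Wed: 05:26–13:20 = 7 h 54 min
Thu: 07:12–16:49 = 9 h 37 min
Fri: 09:15–17:49 = 8 h 34 min
Total worked: 42 h 38 min = 2558 min.
Regular 42 h 38 min = 2558 min at €51.50/h; overtime 0 h 0 min = 0 min at €77.25/h.
Pay = (2558 × €51.50 + 0 × €77.25) ÷ 60 = €2195.62.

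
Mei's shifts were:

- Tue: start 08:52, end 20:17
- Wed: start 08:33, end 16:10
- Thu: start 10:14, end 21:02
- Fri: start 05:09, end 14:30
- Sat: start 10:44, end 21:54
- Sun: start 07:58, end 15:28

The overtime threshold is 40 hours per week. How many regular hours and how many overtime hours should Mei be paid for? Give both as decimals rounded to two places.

Regular 40.00 hours, overtime 17.85 hours

Tue: 08:52–20:17 = 11 h 25 min
Wed: 08:33–16:10 = 7 h 37 min
Thu: 10:14–21:02 = 10 h 48 min
Fri: 05:09–14:30 = 9 h 21 min
Sat: 10:44–21:54 = 11 h 10 min
Sun: 07:58–15:28 = 7 h 30 min
Total worked: 57 h 51 min = 57.85 h.
Threshold 40 h → overtime 17 h 51 min, regular 40 h 0 min.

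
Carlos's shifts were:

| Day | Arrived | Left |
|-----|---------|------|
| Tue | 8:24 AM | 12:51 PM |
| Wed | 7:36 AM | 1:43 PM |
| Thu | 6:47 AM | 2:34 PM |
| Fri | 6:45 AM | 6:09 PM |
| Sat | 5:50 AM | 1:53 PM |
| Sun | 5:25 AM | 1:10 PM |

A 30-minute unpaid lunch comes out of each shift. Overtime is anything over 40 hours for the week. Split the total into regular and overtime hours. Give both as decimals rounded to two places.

Regular 40.00 hours, overtime 2.55 hours

Tue: 8:24 AM–12:51 PM = 4 h 27 min; less 30 min break → 3 h 57 min
Wed: 7:36 AM–1:43 PM = 6 h 7 min; less 30 min break → 5 h 37 min
Thu: 6:47 AM–2:34 PM = 7 h 47 min; less 30 min break → 7 h 17 min
Fri: 6:45 AM–6:09 PM = 11 h 24 min; less 30 min break → 10 h 54 min
Sat: 5:50 AM–1:53 PM = 8 h 3 min; less 30 min break → 7 h 33 min
Sun: 5:25 AM–1:10 PM = 7 h 45 min; less 30 min break → 7 h 15 min
Total worked: 42 h 33 min = 42.55 h.
Threshold 40 h → overtime 2 h 33 min, regular 40 h 0 min.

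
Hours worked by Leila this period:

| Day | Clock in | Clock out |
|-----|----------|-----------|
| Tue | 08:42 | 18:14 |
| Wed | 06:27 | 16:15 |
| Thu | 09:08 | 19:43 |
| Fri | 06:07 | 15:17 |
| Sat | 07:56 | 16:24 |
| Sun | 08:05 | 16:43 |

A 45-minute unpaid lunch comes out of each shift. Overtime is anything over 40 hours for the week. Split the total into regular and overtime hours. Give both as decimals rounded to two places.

Tue: 08:42–18:14 = 9 h 32 min; less 45 min break → 8 h 47 min
Wed: 06:27–16:15 = 9 h 48 min; less 45 min break → 9 h 3 min
Thu: 09:08–19:43 = 10 h 35 min; less 45 min break → 9 h 50 min
Fri: 06:07–15:17 = 9 h 10 min; less 45 min break → 8 h 25 min
Sat: 07:56–16:24 = 8 h 28 min; less 45 min break → 7 h 43 min
Sun: 08:05–16:43 = 8 h 38 min; less 45 min break → 7 h 53 min
Total worked: 51 h 41 min = 51.68 h.
Threshold 40 h → overtime 11 h 41 min, regular 40 h 0 min.

Regular 40.00 hours, overtime 11.68 hours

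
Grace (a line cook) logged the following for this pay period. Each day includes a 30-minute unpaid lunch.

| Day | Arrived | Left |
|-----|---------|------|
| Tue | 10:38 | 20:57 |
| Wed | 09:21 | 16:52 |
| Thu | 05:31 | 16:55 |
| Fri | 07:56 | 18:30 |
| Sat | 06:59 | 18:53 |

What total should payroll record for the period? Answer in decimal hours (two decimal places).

Tue: 10:38–20:57 = 10 h 19 min; less 30 min break → 9 h 49 min
Wed: 09:21–16:52 = 7 h 31 min; less 30 min break → 7 h 1 min
Thu: 05:31–16:55 = 11 h 24 min; less 30 min break → 10 h 54 min
Fri: 07:56–18:30 = 10 h 34 min; less 30 min break → 10 h 4 min
Sat: 06:59–18:53 = 11 h 54 min; less 30 min break → 11 h 24 min
Total: 9 h 49 min + 7 h 1 min + 10 h 54 min + 10 h 4 min + 11 h 24 min = 49 h 12 min.

49.20 hours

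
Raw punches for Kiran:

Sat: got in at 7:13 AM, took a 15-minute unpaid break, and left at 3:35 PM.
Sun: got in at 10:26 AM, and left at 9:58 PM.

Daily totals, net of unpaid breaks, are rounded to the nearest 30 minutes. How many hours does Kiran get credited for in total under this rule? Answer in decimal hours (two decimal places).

Sat: 7:13 AM–3:35 PM = 8 h 22 min − 15 min = 8 h 7 min → rounds to 8 h 0 min
Sun: 10:26 AM–9:58 PM = 11 h 32 min → rounds to 11 h 30 min
Total credited: 19 h 30 min.

19.50 hours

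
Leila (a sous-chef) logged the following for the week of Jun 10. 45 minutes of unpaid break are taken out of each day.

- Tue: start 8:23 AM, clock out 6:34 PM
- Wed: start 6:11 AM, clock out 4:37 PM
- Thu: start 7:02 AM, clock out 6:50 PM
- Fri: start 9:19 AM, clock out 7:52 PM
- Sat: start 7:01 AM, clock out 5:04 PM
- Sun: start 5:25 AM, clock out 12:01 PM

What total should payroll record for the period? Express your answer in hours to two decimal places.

55.12 hours

Tue: 8:23 AM–6:34 PM = 10 h 11 min; less 45 min break → 9 h 26 min
Wed: 6:11 AM–4:37 PM = 10 h 26 min; less 45 min break → 9 h 41 min
Thu: 7:02 AM–6:50 PM = 11 h 48 min; less 45 min break → 11 h 3 min
Fri: 9:19 AM–7:52 PM = 10 h 33 min; less 45 min break → 9 h 48 min
Sat: 7:01 AM–5:04 PM = 10 h 3 min; less 45 min break → 9 h 18 min
Sun: 5:25 AM–12:01 PM = 6 h 36 min; less 45 min break → 5 h 51 min
Total: 9 h 26 min + 9 h 41 min + 11 h 3 min + 9 h 48 min + 9 h 18 min + 5 h 51 min = 55 h 7 min.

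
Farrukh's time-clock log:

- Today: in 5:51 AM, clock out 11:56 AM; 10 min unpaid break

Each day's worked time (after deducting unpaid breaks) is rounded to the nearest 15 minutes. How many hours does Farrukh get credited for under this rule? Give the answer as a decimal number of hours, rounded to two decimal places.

6.00 hours

Today: 5:51 AM–11:56 AM = 6 h 5 min − 10 min = 5 h 55 min → rounds to 6 h 0 min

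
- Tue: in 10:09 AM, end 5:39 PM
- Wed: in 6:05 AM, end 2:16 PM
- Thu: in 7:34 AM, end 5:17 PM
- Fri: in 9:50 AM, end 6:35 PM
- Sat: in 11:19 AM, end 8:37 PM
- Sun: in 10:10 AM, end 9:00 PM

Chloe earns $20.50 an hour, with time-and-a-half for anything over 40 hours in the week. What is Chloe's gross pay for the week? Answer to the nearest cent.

Tue: 10:09 AM–5:39 PM = 7 h 30 min
Wed: 6:05 AM–2:16 PM = 8 h 11 min
Thu: 7:34 AM–5:17 PM = 9 h 43 min
Fri: 9:50 AM–6:35 PM = 8 h 45 min
Sat: 11:19 AM–8:37 PM = 9 h 18 min
Sun: 10:10 AM–9:00 PM = 10 h 50 min
Total worked: 54 h 17 min = 3257 min.
Regular 40 h 0 min = 2400 min at $20.50/h; overtime 14 h 17 min = 857 min at $30.75/h.
Pay = (2400 × $20.50 + 857 × $30.75) ÷ 60 = $1259.21.

$1259.21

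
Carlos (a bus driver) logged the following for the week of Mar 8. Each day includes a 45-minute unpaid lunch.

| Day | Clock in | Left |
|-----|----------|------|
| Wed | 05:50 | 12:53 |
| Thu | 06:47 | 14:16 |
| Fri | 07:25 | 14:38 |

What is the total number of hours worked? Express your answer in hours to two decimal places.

19.50 hours

Wed: 05:50–12:53 = 7 h 3 min; less 45 min break → 6 h 18 min
Thu: 06:47–14:16 = 7 h 29 min; less 45 min break → 6 h 44 min
Fri: 07:25–14:38 = 7 h 13 min; less 45 min break → 6 h 28 min
Total: 6 h 18 min + 6 h 44 min + 6 h 28 min = 19 h 30 min.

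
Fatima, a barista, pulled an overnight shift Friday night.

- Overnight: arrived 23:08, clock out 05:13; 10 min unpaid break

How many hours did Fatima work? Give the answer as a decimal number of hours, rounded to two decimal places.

Overnight: 23:08 → midnight = 0 h 52 min; midnight → 05:13 = 5 h 13 min; span 6 h 5 min; less 10 min break → 5 h 55 min

5.92 hours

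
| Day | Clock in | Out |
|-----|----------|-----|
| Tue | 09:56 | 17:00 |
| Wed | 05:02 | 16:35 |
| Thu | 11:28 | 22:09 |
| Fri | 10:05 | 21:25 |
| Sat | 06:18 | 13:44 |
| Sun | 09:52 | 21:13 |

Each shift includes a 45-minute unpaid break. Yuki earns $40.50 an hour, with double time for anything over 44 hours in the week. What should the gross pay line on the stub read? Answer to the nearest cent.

$2666.25

Tue: 09:56–17:00 = 7 h 4 min; less 45 min break → 6 h 19 min
Wed: 05:02–16:35 = 11 h 33 min; less 45 min break → 10 h 48 min
Thu: 11:28–22:09 = 10 h 41 min; less 45 min break → 9 h 56 min
Fri: 10:05–21:25 = 11 h 20 min; less 45 min break → 10 h 35 min
Sat: 06:18–13:44 = 7 h 26 min; less 45 min break → 6 h 41 min
Sun: 09:52–21:13 = 11 h 21 min; less 45 min break → 10 h 36 min
Total worked: 54 h 55 min = 3295 min.
Regular 44 h 0 min = 2640 min at $40.50/h; overtime 10 h 55 min = 655 min at $81.00/h.
Pay = (2640 × $40.50 + 655 × $81.00) ÷ 60 = $2666.25.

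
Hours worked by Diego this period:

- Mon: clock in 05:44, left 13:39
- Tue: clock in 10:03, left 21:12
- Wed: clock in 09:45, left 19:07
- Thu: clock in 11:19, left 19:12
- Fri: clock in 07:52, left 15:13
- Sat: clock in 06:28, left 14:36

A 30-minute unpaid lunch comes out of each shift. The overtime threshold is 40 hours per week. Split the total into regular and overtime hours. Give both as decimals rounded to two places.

Regular 40.00 hours, overtime 8.80 hours

Mon: 05:44–13:39 = 7 h 55 min; less 30 min break → 7 h 25 min
Tue: 10:03–21:12 = 11 h 9 min; less 30 min break → 10 h 39 min
Wed: 09:45–19:07 = 9 h 22 min; less 30 min break → 8 h 52 min
Thu: 11:19–19:12 = 7 h 53 min; less 30 min break → 7 h 23 min
Fri: 07:52–15:13 = 7 h 21 min; less 30 min break → 6 h 51 min
Sat: 06:28–14:36 = 8 h 8 min; less 30 min break → 7 h 38 min
Total worked: 48 h 48 min = 48.80 h.
Threshold 40 h → overtime 8 h 48 min, regular 40 h 0 min.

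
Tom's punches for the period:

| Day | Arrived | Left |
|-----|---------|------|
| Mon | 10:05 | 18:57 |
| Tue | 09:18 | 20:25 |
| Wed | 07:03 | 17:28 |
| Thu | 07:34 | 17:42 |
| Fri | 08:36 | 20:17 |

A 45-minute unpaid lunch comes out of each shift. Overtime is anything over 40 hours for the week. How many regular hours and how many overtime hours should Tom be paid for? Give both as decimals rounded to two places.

Mon: 10:05–18:57 = 8 h 52 min; less 45 min break → 8 h 7 min
Tue: 09:18–20:25 = 11 h 7 min; less 45 min break → 10 h 22 min
Wed: 07:03–17:28 = 10 h 25 min; less 45 min break → 9 h 40 min
Thu: 07:34–17:42 = 10 h 8 min; less 45 min break → 9 h 23 min
Fri: 08:36–20:17 = 11 h 41 min; less 45 min break → 10 h 56 min
Total worked: 48 h 28 min = 48.47 h.
Threshold 40 h → overtime 8 h 28 min, regular 40 h 0 min.

Regular 40.00 hours, overtime 8.47 hours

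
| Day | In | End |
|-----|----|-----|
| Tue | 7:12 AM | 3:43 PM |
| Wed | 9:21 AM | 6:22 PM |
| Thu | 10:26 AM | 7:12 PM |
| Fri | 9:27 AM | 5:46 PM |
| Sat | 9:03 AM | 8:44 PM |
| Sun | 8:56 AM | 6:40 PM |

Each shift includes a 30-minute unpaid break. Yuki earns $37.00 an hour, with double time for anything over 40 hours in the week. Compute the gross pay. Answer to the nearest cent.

$2444.47

Tue: 7:12 AM–3:43 PM = 8 h 31 min; less 30 min break → 8 h 1 min
Wed: 9:21 AM–6:22 PM = 9 h 1 min; less 30 min break → 8 h 31 min
Thu: 10:26 AM–7:12 PM = 8 h 46 min; less 30 min break → 8 h 16 min
Fri: 9:27 AM–5:46 PM = 8 h 19 min; less 30 min break → 7 h 49 min
Sat: 9:03 AM–8:44 PM = 11 h 41 min; less 30 min break → 11 h 11 min
Sun: 8:56 AM–6:40 PM = 9 h 44 min; less 30 min break → 9 h 14 min
Total worked: 53 h 2 min = 3182 min.
Regular 40 h 0 min = 2400 min at $37.00/h; overtime 13 h 2 min = 782 min at $74.00/h.
Pay = (2400 × $37.00 + 782 × $74.00) ÷ 60 = $2444.47.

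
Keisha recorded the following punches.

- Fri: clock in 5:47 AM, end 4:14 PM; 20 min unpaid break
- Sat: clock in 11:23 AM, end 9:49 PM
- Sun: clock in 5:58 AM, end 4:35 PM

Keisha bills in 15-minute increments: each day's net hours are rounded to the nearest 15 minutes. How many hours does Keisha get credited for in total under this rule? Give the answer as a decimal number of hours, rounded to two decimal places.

Fri: 5:47 AM–4:14 PM = 10 h 27 min − 20 min = 10 h 7 min → rounds to 10 h 0 min
Sat: 11:23 AM–9:49 PM = 10 h 26 min → rounds to 10 h 30 min
Sun: 5:58 AM–4:35 PM = 10 h 37 min → rounds to 10 h 30 min
Total credited: 31 h 0 min.

31.00 hours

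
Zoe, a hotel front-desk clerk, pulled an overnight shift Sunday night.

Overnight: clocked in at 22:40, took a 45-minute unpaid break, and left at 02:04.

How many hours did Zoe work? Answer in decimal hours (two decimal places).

2.65 hours

Overnight: 22:40 → midnight = 1 h 20 min; midnight → 02:04 = 2 h 4 min; span 3 h 24 min; less 45 min break → 2 h 39 min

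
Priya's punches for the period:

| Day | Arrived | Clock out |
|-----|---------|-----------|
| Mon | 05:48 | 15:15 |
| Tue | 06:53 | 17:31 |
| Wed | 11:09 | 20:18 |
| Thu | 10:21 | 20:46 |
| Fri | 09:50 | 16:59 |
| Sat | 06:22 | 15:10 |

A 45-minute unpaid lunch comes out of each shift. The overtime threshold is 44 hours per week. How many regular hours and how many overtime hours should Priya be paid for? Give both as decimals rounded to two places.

Mon: 05:48–15:15 = 9 h 27 min; less 45 min break → 8 h 42 min
Tue: 06:53–17:31 = 10 h 38 min; less 45 min break → 9 h 53 min
Wed: 11:09–20:18 = 9 h 9 min; less 45 min break → 8 h 24 min
Thu: 10:21–20:46 = 10 h 25 min; less 45 min break → 9 h 40 min
Fri: 09:50–16:59 = 7 h 9 min; less 45 min break → 6 h 24 min
Sat: 06:22–15:10 = 8 h 48 min; less 45 min break → 8 h 3 min
Total worked: 51 h 6 min = 51.10 h.
Threshold 44 h → overtime 7 h 6 min, regular 44 h 0 min.

Regular 44.00 hours, overtime 7.10 hours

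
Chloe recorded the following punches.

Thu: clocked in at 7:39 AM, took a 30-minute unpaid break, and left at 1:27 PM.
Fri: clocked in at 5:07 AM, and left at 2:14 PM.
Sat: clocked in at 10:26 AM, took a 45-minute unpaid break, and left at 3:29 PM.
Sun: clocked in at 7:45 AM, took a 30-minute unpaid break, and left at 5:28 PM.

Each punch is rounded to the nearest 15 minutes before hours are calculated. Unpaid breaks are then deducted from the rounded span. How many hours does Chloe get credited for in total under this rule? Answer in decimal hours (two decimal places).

Thu: in 7:39 AM→7:45 AM, out 1:27 PM→1:30 PM; 5 h 45 min − 30 min = 5 h 15 min
Fri: in 5:07 AM→5:00 AM, out 2:14 PM→2:15 PM; 9 h 15 min
Sat: in 10:26 AM→10:30 AM, out 3:29 PM→3:30 PM; 5 h 0 min − 45 min = 4 h 15 min
Sun: in 7:45 AM→7:45 AM, out 5:28 PM→5:30 PM; 9 h 45 min − 30 min = 9 h 15 min
Total credited: 28 h 0 min.

28.00 hours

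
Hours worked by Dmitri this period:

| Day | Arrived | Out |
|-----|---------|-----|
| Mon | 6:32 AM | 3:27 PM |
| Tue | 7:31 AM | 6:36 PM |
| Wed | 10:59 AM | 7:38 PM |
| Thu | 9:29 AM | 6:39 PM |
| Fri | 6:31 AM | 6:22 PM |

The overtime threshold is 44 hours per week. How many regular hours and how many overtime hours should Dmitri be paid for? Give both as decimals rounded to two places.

Regular 44.00 hours, overtime 5.67 hours

Mon: 6:32 AM–3:27 PM = 8 h 55 min
Tue: 7:31 AM–6:36 PM = 11 h 5 min
Wed: 10:59 AM–7:38 PM = 8 h 39 min
Thu: 9:29 AM–6:39 PM = 9 h 10 min
Fri: 6:31 AM–6:22 PM = 11 h 51 min
Total worked: 49 h 40 min = 49.67 h.
Threshold 44 h → overtime 5 h 40 min, regular 44 h 0 min.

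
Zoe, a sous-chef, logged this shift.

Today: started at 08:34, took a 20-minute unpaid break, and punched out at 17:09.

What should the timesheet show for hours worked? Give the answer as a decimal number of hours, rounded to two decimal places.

Today: 08:34–17:09 = 8 h 35 min; less 20 min break → 8 h 15 min

8.25 hours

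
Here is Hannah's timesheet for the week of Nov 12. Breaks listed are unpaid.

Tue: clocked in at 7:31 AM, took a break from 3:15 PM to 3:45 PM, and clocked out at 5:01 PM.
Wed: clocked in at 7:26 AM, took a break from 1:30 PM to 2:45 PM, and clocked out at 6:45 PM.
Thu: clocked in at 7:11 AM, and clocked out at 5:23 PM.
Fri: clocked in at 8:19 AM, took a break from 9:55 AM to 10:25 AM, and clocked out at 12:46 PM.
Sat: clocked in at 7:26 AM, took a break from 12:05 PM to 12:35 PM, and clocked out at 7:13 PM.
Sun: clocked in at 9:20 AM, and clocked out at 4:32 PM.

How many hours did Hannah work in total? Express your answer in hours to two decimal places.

51.70 hours

Tue: 7:31 AM–5:01 PM = 9 h 30 min; less 30 min break → 9 h 0 min
Wed: 7:26 AM–6:45 PM = 11 h 19 min; less 75 min break → 10 h 4 min
Thu: 7:11 AM–5:23 PM = 10 h 12 min
Fri: 8:19 AM–12:46 PM = 4 h 27 min; less 30 min break → 3 h 57 min
Sat: 7:26 AM–7:13 PM = 11 h 47 min; less 30 min break → 11 h 17 min
Sun: 9:20 AM–4:32 PM = 7 h 12 min
Total: 9 h 0 min + 10 h 4 min + 10 h 12 min + 3 h 57 min + 11 h 17 min + 7 h 12 min = 51 h 42 min.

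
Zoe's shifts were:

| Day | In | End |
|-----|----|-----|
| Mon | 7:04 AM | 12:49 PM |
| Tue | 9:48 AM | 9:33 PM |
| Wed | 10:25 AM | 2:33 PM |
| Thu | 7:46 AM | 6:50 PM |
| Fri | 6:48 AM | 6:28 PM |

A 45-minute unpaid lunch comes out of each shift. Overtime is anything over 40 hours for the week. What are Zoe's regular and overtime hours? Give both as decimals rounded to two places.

Mon: 7:04 AM–12:49 PM = 5 h 45 min; less 45 min break → 5 h 0 min
Tue: 9:48 AM–9:33 PM = 11 h 45 min; less 45 min break → 11 h 0 min
Wed: 10:25 AM–2:33 PM = 4 h 8 min; less 45 min break → 3 h 23 min
Thu: 7:46 AM–6:50 PM = 11 h 4 min; less 45 min break → 10 h 19 min
Fri: 6:48 AM–6:28 PM = 11 h 40 min; less 45 min break → 10 h 55 min
Total worked: 40 h 37 min = 40.62 h.
Threshold 40 h → overtime 0 h 37 min, regular 40 h 0 min.

Regular 40.00 hours, overtime 0.62 hours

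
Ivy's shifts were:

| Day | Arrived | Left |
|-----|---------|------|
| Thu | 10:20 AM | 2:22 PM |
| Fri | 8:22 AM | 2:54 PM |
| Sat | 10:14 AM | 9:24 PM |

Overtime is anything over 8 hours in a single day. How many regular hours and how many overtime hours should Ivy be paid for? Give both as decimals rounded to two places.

Thu: 10:20 AM–2:22 PM = 4 h 2 min
Fri: 8:22 AM–2:54 PM = 6 h 32 min
Sat: 10:14 AM–9:24 PM = 11 h 10 min
Thu reg 4 h 2 min / OT 0 h 0 min; Fri reg 6 h 32 min / OT 0 h 0 min; Sat reg 8 h 0 min / OT 3 h 10 min.
Totals: regular 18 h 34 min, overtime 3 h 10 min.

Regular 18.57 hours, overtime 3.17 hours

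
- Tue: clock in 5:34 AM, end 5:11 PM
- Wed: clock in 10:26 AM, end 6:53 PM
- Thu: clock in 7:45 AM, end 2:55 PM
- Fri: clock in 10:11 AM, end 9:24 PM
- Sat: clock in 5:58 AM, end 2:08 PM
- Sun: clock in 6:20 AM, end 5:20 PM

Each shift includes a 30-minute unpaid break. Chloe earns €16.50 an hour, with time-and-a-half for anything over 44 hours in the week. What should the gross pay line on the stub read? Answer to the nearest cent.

Tue: 5:34 AM–5:11 PM = 11 h 37 min; less 30 min break → 11 h 7 min
Wed: 10:26 AM–6:53 PM = 8 h 27 min; less 30 min break → 7 h 57 min
Thu: 7:45 AM–2:55 PM = 7 h 10 min; less 30 min break → 6 h 40 min
Fri: 10:11 AM–9:24 PM = 11 h 13 min; less 30 min break → 10 h 43 min
Sat: 5:58 AM–2:08 PM = 8 h 10 min; less 30 min break → 7 h 40 min
Sun: 6:20 AM–5:20 PM = 11 h 0 min; less 30 min break → 10 h 30 min
Total worked: 54 h 37 min = 3277 min.
Regular 44 h 0 min = 2640 min at €16.50/h; overtime 10 h 37 min = 637 min at €24.75/h.
Pay = (2640 × €16.50 + 637 × €24.75) ÷ 60 = €988.76.

€988.76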